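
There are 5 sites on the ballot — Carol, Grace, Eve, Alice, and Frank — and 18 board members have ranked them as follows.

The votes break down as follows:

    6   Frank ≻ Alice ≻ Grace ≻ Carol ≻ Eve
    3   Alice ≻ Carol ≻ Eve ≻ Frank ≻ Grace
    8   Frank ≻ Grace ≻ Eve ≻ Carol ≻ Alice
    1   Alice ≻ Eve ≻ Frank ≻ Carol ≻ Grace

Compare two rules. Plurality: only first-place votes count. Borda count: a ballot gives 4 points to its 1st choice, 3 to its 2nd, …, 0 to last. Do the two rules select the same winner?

Yes

Plurality first-place counts: Carol 0, Grace 0, Eve 0, Alice 4, Frank 14 → Frank.
Borda totals: Carol 24, Grace 36, Eve 25, Alice 34, Frank 61 → Frank.
The two rules agree on Frank.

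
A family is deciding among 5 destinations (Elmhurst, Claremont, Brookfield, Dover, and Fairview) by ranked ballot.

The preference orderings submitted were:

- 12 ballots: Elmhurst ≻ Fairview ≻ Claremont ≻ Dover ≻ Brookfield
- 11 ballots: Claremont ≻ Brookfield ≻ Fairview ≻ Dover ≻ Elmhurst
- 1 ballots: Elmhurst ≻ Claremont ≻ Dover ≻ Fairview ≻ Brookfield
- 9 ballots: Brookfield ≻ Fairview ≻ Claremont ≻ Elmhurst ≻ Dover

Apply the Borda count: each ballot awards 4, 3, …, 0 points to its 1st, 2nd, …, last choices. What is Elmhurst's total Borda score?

61

Borda scores:
  Elmhurst: 12·4 + 11·0 + 4 + 9·1 = 61
  Claremont: 12·2 + 11·4 + 3 + 9·2 = 89
  Brookfield: 12·0 + 11·3 + 0 + 9·4 = 69
  Dover: 12·1 + 11·1 + 2 + 9·0 = 25
  Fairview: 12·3 + 11·2 + 1 + 9·3 = 86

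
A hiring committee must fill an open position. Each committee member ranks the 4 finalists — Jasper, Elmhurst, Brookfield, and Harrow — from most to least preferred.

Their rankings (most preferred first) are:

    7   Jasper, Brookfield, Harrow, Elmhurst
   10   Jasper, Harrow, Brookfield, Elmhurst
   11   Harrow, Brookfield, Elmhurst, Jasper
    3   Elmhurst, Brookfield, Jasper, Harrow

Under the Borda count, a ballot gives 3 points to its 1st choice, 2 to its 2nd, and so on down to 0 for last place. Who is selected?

Harrow

Borda scores:
  Jasper: 7·3 + 10·3 + 11·0 + 3·1 = 54
  Elmhurst: 7·0 + 10·0 + 11·1 + 3·3 = 20
  Brookfield: 7·2 + 10·1 + 11·2 + 3·2 = 52
  Harrow: 7·1 + 10·2 + 11·3 + 3·0 = 60
Harrow has the highest total.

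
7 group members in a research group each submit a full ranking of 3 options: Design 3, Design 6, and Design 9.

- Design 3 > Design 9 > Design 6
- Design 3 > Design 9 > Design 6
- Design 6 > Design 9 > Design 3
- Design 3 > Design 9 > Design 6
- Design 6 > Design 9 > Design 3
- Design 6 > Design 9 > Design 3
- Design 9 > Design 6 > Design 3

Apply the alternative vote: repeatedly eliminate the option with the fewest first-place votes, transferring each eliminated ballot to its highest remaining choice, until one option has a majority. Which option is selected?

Round 1: Design 3 3, Design 6 3, Design 9 1. Design 9 has the fewest and is eliminated.
Round 2: Design 6 4, Design 3 3. Design 6 has a majority.

Design 6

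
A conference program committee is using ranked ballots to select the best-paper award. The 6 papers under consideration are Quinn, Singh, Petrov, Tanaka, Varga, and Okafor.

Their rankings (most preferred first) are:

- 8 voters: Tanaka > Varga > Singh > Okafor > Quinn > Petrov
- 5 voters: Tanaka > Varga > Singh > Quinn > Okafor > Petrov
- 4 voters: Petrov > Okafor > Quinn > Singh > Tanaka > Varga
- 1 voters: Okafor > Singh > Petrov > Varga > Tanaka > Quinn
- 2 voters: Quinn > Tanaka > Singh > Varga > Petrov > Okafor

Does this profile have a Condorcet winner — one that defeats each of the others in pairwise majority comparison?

Yes

Head-to-head results (20 voters total):
Quinn vs Singh: Singh wins 14–6.
Quinn vs Petrov: Quinn wins 15–5.
Quinn vs Tanaka: Tanaka wins 14–6.
Quinn vs Varga: Varga wins 14–6.
Quinn vs Okafor: Okafor wins 13–7.
Singh vs Petrov: Singh wins 16–4.
Singh vs Tanaka: Tanaka wins 15–5.
Singh vs Varga: Varga wins 13–7.
Singh vs Okafor: Singh wins 15–5.
Petrov vs Tanaka: Tanaka wins 15–5.
Petrov vs Varga: Varga wins 15–5.
Petrov vs Okafor: Okafor wins 14–6.
Tanaka vs Varga: Tanaka wins 19–1.
Tanaka vs Okafor: Tanaka wins 15–5.
Varga vs Okafor: Varga wins 15–5.
Tanaka beats each rival — Quinn (14–6), Singh (15–5), Petrov (15–5), Varga (19–1), Okafor (15–5) — so Tanaka is the Condorcet winner.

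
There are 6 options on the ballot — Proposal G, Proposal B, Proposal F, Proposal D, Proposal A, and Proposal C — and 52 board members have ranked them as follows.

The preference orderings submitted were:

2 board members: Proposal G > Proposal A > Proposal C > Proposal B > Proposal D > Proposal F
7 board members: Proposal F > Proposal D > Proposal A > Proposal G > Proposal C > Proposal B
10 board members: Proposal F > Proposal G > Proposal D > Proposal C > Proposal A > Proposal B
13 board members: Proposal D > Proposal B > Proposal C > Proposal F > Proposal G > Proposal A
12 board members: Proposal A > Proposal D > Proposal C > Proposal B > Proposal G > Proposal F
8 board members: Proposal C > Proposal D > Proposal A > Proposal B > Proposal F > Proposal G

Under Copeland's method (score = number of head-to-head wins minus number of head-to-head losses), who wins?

Proposal D

Pairwise results:
  Proposal G vs Proposal B: Proposal B wins 33–19.
  Proposal G vs Proposal F: Proposal F wins 38–14.
  Proposal G vs Proposal D: Proposal D wins 40–12.
  Proposal G vs Proposal A: Proposal A wins 27–25.
  Proposal G vs Proposal C: Proposal C wins 33–19.
  Proposal B vs Proposal F: Proposal B wins 35–17.
  Proposal B vs Proposal D: Proposal D wins 50–2.
  Proposal B vs Proposal A: Proposal A wins 39–13.
  Proposal B vs Proposal C: Proposal C wins 39–13.
  Proposal F vs Proposal D: Proposal D wins 35–17.
  Proposal F vs Proposal A: Proposal F wins 30–22.
  Proposal F vs Proposal C: Proposal C wins 35–17.
  Proposal D vs Proposal A: Proposal D wins 38–14.
  Proposal D vs Proposal C: Proposal D wins 42–10.
  Proposal A vs Proposal C: Proposal C wins 31–21.
Copeland scores (wins − losses):
  Proposal G: 0 − 5 = -5
  Proposal B: 2 − 3 = -1
  Proposal F: 2 − 3 = -1
  Proposal D: 5 − 0 = 5
  Proposal A: 2 − 3 = -1
  Proposal C: 4 − 1 = 3
Proposal D has the best Copeland score.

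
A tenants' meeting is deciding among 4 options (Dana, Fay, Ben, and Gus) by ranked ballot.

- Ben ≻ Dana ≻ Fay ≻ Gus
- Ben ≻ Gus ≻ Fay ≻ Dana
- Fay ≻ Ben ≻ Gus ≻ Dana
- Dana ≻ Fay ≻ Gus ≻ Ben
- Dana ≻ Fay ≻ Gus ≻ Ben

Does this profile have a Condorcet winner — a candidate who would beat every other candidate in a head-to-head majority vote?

No

Head-to-head results (5 voters total):
Dana vs Fay: Dana wins 3–2.
Dana vs Ben: Ben wins 3–2.
Dana vs Gus: Dana wins 3–2.
Fay vs Ben: Fay wins 3–2.
Fay vs Gus: Fay wins 4–1.
Ben vs Gus: Ben wins 3–2.
No candidate beats all others: Dana beats Fay beats Ben beats Dana, a majority cycle.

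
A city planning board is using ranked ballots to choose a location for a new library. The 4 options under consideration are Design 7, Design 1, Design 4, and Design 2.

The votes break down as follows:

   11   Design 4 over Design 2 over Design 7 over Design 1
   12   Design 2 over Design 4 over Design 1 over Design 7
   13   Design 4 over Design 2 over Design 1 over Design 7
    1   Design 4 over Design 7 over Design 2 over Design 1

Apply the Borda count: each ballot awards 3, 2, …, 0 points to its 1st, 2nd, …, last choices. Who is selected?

Borda scores:
  Design 7: 11·1 + 12·0 + 13·0 + 2 = 13
  Design 1: 11·0 + 12·1 + 13·1 + 0 = 25
  Design 4: 11·3 + 12·2 + 13·3 + 3 = 99
  Design 2: 11·2 + 12·3 + 13·2 + 1 = 85
Design 4 has the highest total.

Design 4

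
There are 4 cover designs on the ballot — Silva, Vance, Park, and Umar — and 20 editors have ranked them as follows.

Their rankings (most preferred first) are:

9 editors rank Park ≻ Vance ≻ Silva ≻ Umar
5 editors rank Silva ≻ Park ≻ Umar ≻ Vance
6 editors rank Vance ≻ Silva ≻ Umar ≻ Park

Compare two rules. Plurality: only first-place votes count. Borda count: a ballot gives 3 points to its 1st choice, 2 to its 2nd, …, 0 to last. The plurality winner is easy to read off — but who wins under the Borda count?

Park

Plurality first-place counts: Silva 5, Vance 6, Park 9, Umar 0 → Park.
Borda totals: Silva 36, Vance 36, Park 37, Umar 11 → Park.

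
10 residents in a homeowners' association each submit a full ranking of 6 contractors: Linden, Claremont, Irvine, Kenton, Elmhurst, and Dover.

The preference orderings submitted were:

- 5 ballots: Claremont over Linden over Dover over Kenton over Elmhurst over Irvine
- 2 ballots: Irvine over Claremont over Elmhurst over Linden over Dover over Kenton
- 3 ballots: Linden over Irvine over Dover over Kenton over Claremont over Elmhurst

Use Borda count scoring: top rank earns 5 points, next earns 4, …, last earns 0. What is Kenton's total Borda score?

Borda scores:
  Linden: 5·4 + 2·2 + 3·5 = 39
  Claremont: 5·5 + 2·4 + 3·1 = 36
  Irvine: 5·0 + 2·5 + 3·4 = 22
  Kenton: 5·2 + 2·0 + 3·2 = 16
  Elmhurst: 5·1 + 2·3 + 3·0 = 11
  Dover: 5·3 + 2·1 + 3·3 = 26

16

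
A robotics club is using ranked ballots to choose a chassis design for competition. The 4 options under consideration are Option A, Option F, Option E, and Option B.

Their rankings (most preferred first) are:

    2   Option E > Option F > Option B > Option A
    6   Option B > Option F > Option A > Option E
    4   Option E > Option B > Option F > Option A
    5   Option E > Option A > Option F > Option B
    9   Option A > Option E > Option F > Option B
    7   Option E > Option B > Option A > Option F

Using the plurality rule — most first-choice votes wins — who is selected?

First-place vote totals:
  Option A: 9
  Option F: 0
  Option E: 18
  Option B: 6
Option E has the most first-place votes.

Option E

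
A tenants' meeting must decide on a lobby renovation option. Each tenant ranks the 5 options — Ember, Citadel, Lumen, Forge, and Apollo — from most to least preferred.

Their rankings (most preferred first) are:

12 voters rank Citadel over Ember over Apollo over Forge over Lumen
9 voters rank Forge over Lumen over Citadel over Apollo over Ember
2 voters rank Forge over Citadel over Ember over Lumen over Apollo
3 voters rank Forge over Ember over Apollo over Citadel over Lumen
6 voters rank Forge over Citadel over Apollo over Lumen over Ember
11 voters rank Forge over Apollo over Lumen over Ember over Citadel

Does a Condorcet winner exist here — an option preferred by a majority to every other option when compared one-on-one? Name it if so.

Forge

Head-to-head results (43 voters total):
Ember vs Citadel: Citadel wins 29–14.
Ember vs Lumen: Lumen wins 26–17.
Ember vs Forge: Forge wins 31–12.
Ember vs Apollo: Apollo wins 26–17.
Citadel vs Lumen: Citadel wins 23–20.
Citadel vs Forge: Forge wins 31–12.
Citadel vs Apollo: Citadel wins 29–14.
Lumen vs Forge: Forge wins 43–0.
Lumen vs Apollo: Apollo wins 32–11.
Forge vs Apollo: Forge wins 31–12.
Forge beats each rival — Ember (31–12), Citadel (31–12), Lumen (43–0), Apollo (31–12) — so Forge is the Condorcet winner.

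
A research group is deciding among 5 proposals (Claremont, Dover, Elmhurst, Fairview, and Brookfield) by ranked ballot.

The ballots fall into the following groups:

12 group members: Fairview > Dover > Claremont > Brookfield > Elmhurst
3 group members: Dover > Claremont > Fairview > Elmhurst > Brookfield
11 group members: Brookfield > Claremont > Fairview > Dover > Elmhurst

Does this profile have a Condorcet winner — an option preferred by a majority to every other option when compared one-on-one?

Head-to-head results (26 voters total):
Claremont vs Dover: Dover wins 15–11.
Claremont vs Elmhurst: Claremont wins 26–0.
Claremont vs Fairview: Claremont wins 14–12.
Claremont vs Brookfield: Claremont wins 15–11.
Dover vs Elmhurst: Dover wins 26–0.
Dover vs Fairview: Fairview wins 23–3.
Dover vs Brookfield: Dover wins 15–11.
Elmhurst vs Fairview: Fairview wins 26–0.
Elmhurst vs Brookfield: Brookfield wins 23–3.
Fairview vs Brookfield: Fairview wins 15–11.
No candidate beats all others: Claremont beats Fairview beats Dover beats Claremont, a majority cycle.

No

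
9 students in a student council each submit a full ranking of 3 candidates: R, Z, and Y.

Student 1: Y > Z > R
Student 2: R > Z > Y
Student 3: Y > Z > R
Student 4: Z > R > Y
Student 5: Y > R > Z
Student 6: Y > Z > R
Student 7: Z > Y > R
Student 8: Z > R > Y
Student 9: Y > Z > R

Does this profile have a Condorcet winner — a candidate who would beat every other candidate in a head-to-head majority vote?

Head-to-head results (9 voters total):
R vs Z: Z wins 7–2.
R vs Y: Y wins 6–3.
Z vs Y: Y wins 5–4.
Y beats each rival — R (6–3), Z (5–4) — so Y is the Condorcet winner.

Yes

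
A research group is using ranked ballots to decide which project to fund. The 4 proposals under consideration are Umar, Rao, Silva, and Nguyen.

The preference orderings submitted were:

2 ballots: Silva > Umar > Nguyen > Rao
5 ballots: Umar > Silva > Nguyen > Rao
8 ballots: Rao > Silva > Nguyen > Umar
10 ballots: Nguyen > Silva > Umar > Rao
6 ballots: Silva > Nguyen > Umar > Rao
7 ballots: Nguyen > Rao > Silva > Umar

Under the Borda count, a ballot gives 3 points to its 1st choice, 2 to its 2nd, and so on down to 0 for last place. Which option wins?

Nguyen

Borda scores:
  Umar: 2·2 + 5·3 + 8·0 + 10·1 + 6·1 + 7·0 = 35
  Rao: 2·0 + 5·0 + 8·3 + 10·0 + 6·0 + 7·2 = 38
  Silva: 2·3 + 5·2 + 8·2 + 10·2 + 6·3 + 7·1 = 77
  Nguyen: 2·1 + 5·1 + 8·1 + 10·3 + 6·2 + 7·3 = 78
Nguyen has the highest total.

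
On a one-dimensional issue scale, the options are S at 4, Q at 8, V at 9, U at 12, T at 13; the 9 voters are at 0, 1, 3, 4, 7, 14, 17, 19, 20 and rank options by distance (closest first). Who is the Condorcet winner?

With single-peaked preferences on a line, the Condorcet winner is the candidate closest to the median voter.
The median voter (position 7) is closest to Q at 8.
Check: Q vs V — voters closer to Q: 5 of 9.

Q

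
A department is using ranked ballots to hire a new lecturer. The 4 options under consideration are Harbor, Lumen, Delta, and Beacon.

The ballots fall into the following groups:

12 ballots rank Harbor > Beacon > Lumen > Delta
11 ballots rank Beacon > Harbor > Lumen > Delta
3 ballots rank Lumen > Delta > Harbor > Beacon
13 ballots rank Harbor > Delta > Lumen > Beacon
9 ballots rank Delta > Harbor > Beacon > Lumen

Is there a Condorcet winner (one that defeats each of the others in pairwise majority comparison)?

Head-to-head results (48 voters total):
Harbor vs Lumen: Harbor wins 45–3.
Harbor vs Delta: Harbor wins 36–12.
Harbor vs Beacon: Harbor wins 37–11.
Lumen vs Delta: Lumen wins 26–22.
Lumen vs Beacon: Beacon wins 32–16.
Delta vs Beacon: Delta wins 25–23.
Harbor beats each rival — Lumen (45–3), Delta (36–12), Beacon (37–11) — so Harbor is the Condorcet winner.

Yes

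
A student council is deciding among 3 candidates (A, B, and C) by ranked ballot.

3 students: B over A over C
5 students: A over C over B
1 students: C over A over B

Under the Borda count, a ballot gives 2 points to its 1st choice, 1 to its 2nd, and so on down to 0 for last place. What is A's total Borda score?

14

Borda scores:
  A: 3·1 + 5·2 + 1 = 14
  B: 3·2 + 5·0 + 0 = 6
  C: 3·0 + 5·1 + 2 = 7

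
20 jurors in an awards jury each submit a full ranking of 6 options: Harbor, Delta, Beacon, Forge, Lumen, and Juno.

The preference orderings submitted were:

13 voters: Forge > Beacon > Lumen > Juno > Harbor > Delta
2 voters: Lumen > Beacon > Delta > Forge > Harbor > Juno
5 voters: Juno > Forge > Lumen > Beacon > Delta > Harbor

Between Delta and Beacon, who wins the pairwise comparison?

Ballots ranking Delta above Beacon: 0.
Ballots ranking Beacon above Delta: 13+2+5 = 20.
Beacon wins the head-to-head, 20–0.

Beacon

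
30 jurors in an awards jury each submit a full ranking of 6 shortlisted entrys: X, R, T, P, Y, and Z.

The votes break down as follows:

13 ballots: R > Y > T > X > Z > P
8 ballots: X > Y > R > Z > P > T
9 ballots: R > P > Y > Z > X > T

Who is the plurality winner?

First-place vote totals:
  X: 8
  R: 22
  T: 0
  P: 0
  Y: 0
  Z: 0
R has the most first-place votes.

R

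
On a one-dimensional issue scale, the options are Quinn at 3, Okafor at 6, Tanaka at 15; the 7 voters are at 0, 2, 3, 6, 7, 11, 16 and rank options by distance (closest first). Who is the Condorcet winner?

With single-peaked preferences on a line, the Condorcet winner is the candidate closest to the median voter.
The median voter (position 6) is closest to Okafor at 6.
Check: Okafor vs Quinn — voters closer to Okafor: 4 of 7.

Okafor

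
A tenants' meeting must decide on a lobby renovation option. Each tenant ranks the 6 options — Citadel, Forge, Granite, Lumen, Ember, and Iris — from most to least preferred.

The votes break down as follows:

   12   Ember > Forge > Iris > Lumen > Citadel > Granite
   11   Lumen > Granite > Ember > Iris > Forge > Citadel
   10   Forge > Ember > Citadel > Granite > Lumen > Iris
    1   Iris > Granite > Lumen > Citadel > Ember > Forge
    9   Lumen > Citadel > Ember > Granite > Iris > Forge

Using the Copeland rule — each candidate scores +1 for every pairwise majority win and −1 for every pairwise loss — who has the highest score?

Ember

Pairwise results:
  Citadel vs Forge: Forge wins 33–10.
  Citadel vs Granite: Citadel wins 31–12.
  Citadel vs Lumen: Lumen wins 33–10.
  Citadel vs Ember: Ember wins 33–10.
  Citadel vs Iris: Iris wins 24–19.
  Forge vs Granite: Forge wins 22–21.
  Forge vs Lumen: Forge wins 22–21.
  Forge vs Ember: Ember wins 33–10.
  Forge vs Iris: Forge wins 22–21.
  Granite vs Lumen: Lumen wins 32–11.
  Granite vs Ember: Ember wins 31–12.
  Granite vs Iris: Granite wins 30–13.
  Lumen vs Ember: Ember wins 22–21.
  Lumen vs Iris: Lumen wins 30–13.
  Ember vs Iris: Ember wins 42–1.
Copeland scores (wins − losses):
  Citadel: 1 − 4 = -3
  Forge: 4 − 1 = 3
  Granite: 1 − 4 = -3
  Lumen: 3 − 2 = 1
  Ember: 5 − 0 = 5
  Iris: 1 − 4 = -3
Ember has the best Copeland score.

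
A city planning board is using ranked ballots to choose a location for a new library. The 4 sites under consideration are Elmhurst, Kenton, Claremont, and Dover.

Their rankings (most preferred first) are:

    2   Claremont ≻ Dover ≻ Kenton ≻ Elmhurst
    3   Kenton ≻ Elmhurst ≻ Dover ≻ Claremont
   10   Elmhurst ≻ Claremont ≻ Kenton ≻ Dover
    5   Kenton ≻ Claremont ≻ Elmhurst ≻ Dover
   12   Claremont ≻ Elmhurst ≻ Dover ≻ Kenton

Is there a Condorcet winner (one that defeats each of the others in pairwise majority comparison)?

Head-to-head results (32 voters total):
Elmhurst vs Kenton: Elmhurst wins 22–10.
Elmhurst vs Claremont: Claremont wins 19–13.
Elmhurst vs Dover: Elmhurst wins 30–2.
Kenton vs Claremont: Claremont wins 24–8.
Kenton vs Dover: Kenton wins 18–14.
Claremont vs Dover: Claremont wins 29–3.
Claremont beats each rival — Elmhurst (19–13), Kenton (24–8), Dover (29–3) — so Claremont is the Condorcet winner.

Yes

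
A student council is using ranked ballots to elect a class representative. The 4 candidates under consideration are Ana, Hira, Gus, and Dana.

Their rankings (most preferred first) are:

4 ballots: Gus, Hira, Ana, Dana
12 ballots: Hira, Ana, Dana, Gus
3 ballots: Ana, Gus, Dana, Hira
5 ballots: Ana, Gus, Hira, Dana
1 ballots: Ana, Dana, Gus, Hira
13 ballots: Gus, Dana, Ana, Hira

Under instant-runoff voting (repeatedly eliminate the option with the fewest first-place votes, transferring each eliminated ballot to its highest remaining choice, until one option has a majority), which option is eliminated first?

Round 1: Gus 17, Hira 12, Ana 9, Dana 0. Dana has the fewest and is eliminated.
Round 2: Gus 17, Hira 12, Ana 9. Ana has the fewest and is eliminated.
Round 3: Gus 26, Hira 12. Gus has a majority.

Dana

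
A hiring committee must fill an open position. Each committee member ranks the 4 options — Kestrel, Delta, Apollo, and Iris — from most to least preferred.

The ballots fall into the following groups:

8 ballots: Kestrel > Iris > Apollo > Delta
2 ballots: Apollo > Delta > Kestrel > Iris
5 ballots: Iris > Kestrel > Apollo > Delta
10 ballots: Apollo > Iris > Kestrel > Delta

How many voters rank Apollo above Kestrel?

Ballots ranking Apollo above Kestrel: 2+10 = 12.
Ballots ranking Kestrel above Apollo: 8+5 = 13.
So 12 of 25 voters prefer Apollo to Kestrel.

12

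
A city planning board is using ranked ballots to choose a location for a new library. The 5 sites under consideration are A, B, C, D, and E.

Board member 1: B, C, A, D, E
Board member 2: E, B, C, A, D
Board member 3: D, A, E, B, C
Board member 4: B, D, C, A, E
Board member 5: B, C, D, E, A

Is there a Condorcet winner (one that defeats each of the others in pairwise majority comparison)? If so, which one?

B

Head-to-head results (5 voters total):
A vs B: B wins 4–1.
A vs C: C wins 4–1.
A vs D: D wins 3–2.
A vs E: A wins 3–2.
B vs C: B wins 5–0.
B vs D: B wins 4–1.
B vs E: B wins 3–2.
C vs D: C wins 3–2.
C vs E: C wins 3–2.
D vs E: D wins 4–1.
B beats each rival — A (4–1), C (5–0), D (4–1), E (3–2) — so B is the Condorcet winner.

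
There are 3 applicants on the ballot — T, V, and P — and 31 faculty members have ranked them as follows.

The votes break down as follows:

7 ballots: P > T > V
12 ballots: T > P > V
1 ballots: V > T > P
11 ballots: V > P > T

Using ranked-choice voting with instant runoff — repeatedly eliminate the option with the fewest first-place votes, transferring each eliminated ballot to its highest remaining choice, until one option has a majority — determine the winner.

T

Round 1: T 12, V 12, P 7. P has the fewest and is eliminated.
Round 2: T 19, V 12. T has a majority.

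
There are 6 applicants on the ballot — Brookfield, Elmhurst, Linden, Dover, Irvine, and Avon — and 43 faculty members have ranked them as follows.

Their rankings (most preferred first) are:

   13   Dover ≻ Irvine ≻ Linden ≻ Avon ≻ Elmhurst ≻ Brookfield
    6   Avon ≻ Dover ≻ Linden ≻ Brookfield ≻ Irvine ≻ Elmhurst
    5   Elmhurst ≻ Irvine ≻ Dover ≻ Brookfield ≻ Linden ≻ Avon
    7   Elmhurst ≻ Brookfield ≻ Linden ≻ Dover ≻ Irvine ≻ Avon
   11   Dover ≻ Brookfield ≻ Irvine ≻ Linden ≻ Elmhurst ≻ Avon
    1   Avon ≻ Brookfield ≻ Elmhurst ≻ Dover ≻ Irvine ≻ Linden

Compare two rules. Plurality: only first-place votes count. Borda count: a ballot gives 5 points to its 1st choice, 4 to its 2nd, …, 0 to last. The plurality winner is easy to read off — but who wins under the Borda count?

Dover

Plurality first-place counts: Brookfield 0, Elmhurst 12, Linden 0, Dover 24, Irvine 0, Avon 7 → Dover.
Borda totals: Brookfield 98, Elmhurst 87, Linden 105, Dover 175, Irvine 119, Avon 61 → Dover.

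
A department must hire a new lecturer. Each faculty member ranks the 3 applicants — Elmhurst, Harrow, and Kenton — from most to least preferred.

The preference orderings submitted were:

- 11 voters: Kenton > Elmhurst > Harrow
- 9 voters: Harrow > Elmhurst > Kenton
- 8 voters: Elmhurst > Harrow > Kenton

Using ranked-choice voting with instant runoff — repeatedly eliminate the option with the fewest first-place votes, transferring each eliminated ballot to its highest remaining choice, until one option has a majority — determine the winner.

Harrow

Round 1: Kenton 11, Harrow 9, Elmhurst 8. Elmhurst has the fewest and is eliminated.
Round 2: Harrow 17, Kenton 11. Harrow has a majority.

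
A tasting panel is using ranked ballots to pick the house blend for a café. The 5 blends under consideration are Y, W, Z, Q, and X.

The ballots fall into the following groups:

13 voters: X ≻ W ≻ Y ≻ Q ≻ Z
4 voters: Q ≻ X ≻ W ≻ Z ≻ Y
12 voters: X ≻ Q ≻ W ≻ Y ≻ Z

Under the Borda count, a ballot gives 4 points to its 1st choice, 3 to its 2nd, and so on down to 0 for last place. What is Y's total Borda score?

Borda scores:
  Y: 13·2 + 4·0 + 12·1 = 38
  W: 13·3 + 4·2 + 12·2 = 71
  Z: 13·0 + 4·1 + 12·0 = 4
  Q: 13·1 + 4·4 + 12·3 = 65
  X: 13·4 + 4·3 + 12·4 = 112

38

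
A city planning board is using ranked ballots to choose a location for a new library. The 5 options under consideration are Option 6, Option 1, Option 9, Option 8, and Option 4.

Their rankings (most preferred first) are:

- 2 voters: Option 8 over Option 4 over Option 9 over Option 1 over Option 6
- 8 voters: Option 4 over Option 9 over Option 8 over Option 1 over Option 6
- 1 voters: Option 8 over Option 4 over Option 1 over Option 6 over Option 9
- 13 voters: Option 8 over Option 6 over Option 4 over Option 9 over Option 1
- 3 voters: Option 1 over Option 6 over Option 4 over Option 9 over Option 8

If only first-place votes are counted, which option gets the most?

First-place vote totals:
  Option 6: 0
  Option 1: 3
  Option 9: 0
  Option 8: 16
  Option 4: 8
Option 8 has the most first-place votes.

Option 8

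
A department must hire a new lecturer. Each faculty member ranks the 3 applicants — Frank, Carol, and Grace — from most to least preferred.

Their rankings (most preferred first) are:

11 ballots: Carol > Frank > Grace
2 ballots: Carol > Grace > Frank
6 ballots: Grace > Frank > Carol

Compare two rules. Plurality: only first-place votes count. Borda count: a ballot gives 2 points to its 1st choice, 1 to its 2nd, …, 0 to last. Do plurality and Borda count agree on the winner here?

Plurality first-place counts: Frank 0, Carol 13, Grace 6 → Carol.
Borda totals: Frank 17, Carol 26, Grace 14 → Carol.
The two rules agree on Carol.

Yes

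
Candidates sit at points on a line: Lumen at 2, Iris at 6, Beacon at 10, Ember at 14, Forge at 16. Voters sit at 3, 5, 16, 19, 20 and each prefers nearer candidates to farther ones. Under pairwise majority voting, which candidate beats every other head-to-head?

Forge

With single-peaked preferences on a line, the Condorcet winner is the candidate closest to the median voter.
The median voter (position 16) is closest to Forge at 16.
Check: Forge vs Ember — voters closer to Forge: 3 of 5.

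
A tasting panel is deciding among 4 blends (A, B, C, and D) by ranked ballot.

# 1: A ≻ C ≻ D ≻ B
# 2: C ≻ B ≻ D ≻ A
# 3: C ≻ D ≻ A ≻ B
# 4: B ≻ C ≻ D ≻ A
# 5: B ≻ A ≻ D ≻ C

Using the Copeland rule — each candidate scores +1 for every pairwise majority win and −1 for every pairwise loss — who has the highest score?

C

Pairwise results:
  A vs B: B wins 3–2.
  A vs C: C wins 3–2.
  A vs D: D wins 3–2.
  B vs C: C wins 3–2.
  B vs D: B wins 3–2.
  C vs D: C wins 4–1.
Copeland scores (wins − losses):
  A: 0 − 3 = -3
  B: 2 − 1 = 1
  C: 3 − 0 = 3
  D: 1 − 2 = -1
C has the best Copeland score.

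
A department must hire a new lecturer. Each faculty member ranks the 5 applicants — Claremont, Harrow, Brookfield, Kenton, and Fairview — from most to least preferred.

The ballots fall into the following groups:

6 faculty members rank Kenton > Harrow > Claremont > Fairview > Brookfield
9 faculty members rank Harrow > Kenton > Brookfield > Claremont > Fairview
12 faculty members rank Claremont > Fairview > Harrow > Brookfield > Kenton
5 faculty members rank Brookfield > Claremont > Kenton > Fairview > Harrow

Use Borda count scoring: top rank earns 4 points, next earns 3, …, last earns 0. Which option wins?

Borda scores:
  Claremont: 6·2 + 9·1 + 12·4 + 5·3 = 84
  Harrow: 6·3 + 9·4 + 12·2 + 5·0 = 78
  Brookfield: 6·0 + 9·2 + 12·1 + 5·4 = 50
  Kenton: 6·4 + 9·3 + 12·0 + 5·2 = 61
  Fairview: 6·1 + 9·0 + 12·3 + 5·1 = 47
Claremont has the highest total.

Claremont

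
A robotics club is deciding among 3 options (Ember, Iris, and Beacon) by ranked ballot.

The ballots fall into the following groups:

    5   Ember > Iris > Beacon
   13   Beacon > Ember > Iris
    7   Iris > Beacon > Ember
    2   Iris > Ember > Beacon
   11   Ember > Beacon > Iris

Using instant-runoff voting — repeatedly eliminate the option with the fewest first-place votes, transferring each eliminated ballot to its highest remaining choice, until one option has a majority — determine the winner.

Beacon

Round 1: Ember 16, Beacon 13, Iris 9. Iris has the fewest and is eliminated.
Round 2: Beacon 20, Ember 18. Beacon has a majority.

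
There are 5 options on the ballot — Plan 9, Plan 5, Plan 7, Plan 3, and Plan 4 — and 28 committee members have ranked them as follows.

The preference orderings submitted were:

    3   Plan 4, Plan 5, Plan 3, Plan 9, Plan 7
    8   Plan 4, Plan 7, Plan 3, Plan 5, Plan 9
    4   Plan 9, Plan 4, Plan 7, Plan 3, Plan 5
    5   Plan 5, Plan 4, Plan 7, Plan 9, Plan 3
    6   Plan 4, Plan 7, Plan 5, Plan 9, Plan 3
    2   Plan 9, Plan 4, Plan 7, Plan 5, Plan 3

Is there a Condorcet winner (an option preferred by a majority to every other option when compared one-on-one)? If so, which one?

Plan 4

Head-to-head results (28 voters total):
Plan 9 vs Plan 5: Plan 5 wins 22–6.
Plan 9 vs Plan 7: Plan 7 wins 19–9.
Plan 9 vs Plan 3: Plan 9 wins 17–11.
Plan 9 vs Plan 4: Plan 4 wins 22–6.
Plan 5 vs Plan 7: Plan 7 wins 20–8.
Plan 5 vs Plan 3: Plan 5 wins 16–12.
Plan 5 vs Plan 4: Plan 4 wins 23–5.
Plan 7 vs Plan 3: Plan 7 wins 25–3.
Plan 7 vs Plan 4: Plan 4 wins 28–0.
Plan 3 vs Plan 4: Plan 4 wins 28–0.
Plan 4 beats each rival — Plan 9 (22–6), Plan 5 (23–5), Plan 7 (28–0), Plan 3 (28–0) — so Plan 4 is the Condorcet winner.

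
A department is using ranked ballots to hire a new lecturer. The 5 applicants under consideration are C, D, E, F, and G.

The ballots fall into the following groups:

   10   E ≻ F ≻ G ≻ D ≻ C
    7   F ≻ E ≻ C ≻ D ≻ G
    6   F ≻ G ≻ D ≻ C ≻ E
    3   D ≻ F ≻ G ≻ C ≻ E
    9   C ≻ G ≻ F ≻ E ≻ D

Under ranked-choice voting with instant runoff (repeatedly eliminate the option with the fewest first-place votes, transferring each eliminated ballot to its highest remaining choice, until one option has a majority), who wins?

F

Round 1: F 13, E 10, C 9, D 3, G 0. G has the fewest and is eliminated.
Round 2: F 13, E 10, C 9, D 3. D has the fewest and is eliminated.
Round 3: F 16, E 10, C 9. C has the fewest and is eliminated.
Round 4: F 25, E 10. F has a majority.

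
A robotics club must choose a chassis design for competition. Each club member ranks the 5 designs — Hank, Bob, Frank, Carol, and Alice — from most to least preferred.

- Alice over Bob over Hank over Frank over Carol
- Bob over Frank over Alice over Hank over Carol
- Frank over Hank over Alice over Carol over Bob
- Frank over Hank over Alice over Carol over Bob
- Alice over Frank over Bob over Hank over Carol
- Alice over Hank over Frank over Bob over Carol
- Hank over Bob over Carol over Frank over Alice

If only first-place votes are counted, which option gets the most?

Alice

First-place vote totals:
  Hank: 1
  Bob: 1
  Frank: 2
  Carol: 0
  Alice: 3
Alice has the most first-place votes.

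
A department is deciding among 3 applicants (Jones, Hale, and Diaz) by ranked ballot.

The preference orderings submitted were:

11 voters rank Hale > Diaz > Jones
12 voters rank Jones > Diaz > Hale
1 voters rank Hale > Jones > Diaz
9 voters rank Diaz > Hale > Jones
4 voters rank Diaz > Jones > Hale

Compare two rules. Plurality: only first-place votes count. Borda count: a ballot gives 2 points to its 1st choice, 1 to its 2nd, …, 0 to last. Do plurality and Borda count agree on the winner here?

Yes

Plurality first-place counts: Jones 12, Hale 12, Diaz 13 → Diaz.
Borda totals: Jones 29, Hale 33, Diaz 49 → Diaz.
The two rules agree on Diaz.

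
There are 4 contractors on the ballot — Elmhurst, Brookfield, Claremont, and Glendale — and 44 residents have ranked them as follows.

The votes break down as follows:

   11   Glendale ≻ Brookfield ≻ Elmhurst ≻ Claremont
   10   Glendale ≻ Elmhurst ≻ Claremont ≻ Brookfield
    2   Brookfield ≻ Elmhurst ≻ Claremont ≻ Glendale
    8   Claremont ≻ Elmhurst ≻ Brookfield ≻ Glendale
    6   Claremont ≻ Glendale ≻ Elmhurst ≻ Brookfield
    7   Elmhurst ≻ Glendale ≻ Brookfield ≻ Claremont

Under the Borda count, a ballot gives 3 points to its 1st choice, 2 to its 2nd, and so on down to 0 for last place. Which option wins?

Borda scores:
  Elmhurst: 11·1 + 10·2 + 2·2 + 8·2 + 6·1 + 7·3 = 78
  Brookfield: 11·2 + 10·0 + 2·3 + 8·1 + 6·0 + 7·1 = 43
  Claremont: 11·0 + 10·1 + 2·1 + 8·3 + 6·3 + 7·0 = 54
  Glendale: 11·3 + 10·3 + 2·0 + 8·0 + 6·2 + 7·2 = 89
Glendale has the highest total.

Glendale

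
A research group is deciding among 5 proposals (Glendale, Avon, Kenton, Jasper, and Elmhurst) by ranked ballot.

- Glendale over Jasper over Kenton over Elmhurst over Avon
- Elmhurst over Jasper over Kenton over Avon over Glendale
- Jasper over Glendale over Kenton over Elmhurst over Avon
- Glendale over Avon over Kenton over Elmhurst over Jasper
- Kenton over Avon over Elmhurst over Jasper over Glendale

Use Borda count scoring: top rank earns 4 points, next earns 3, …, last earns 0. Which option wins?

Borda scores:
  Glendale: 4 + 0 + 3 + 4 + 0 = 11
  Avon: 0 + 1 + 0 + 3 + 3 = 7
  Kenton: 2 + 2 + 2 + 2 + 4 = 12
  Jasper: 3 + 3 + 4 + 0 + 1 = 11
  Elmhurst: 1 + 4 + 1 + 1 + 2 = 9
Kenton has the highest total.

Kenton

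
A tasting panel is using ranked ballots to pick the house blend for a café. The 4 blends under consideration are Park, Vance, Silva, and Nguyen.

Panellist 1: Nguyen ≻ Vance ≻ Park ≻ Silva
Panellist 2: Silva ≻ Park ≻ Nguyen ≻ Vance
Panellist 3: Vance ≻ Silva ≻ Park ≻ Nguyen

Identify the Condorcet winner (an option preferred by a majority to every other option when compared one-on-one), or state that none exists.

Head-to-head results (3 voters total):
Park vs Vance: Vance wins 2–1.
Park vs Silva: Silva wins 2–1.
Park vs Nguyen: Park wins 2–1.
Vance vs Silva: Vance wins 2–1.
Vance vs Nguyen: Nguyen wins 2–1.
Silva vs Nguyen: Silva wins 2–1.
No candidate beats all others: Park beats Nguyen beats Vance beats Park, a majority cycle.

None — there is no Condorcet winner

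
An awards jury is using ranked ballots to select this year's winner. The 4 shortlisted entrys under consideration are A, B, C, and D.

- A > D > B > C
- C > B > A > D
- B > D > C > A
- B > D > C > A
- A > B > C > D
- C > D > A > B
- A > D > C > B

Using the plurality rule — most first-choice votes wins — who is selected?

A

First-place vote totals:
  A: 3
  B: 2
  C: 2
  D: 0
A has the most first-place votes.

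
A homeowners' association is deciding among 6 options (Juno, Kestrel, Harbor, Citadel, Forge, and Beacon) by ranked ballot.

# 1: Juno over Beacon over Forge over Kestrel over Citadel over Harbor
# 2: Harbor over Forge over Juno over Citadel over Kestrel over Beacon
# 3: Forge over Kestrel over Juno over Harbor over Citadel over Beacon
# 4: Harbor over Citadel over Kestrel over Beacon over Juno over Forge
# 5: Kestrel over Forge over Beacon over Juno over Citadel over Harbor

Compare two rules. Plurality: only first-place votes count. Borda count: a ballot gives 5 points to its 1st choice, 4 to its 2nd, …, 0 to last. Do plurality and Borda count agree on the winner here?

Plurality first-place counts: Juno 1, Kestrel 1, Harbor 2, Citadel 0, Forge 1, Beacon 0 → Harbor.
Borda totals: Juno 14, Kestrel 15, Harbor 12, Citadel 9, Forge 16, Beacon 9 → Forge.
The two rules disagree: plurality picks Harbor, Borda picks Forge.

No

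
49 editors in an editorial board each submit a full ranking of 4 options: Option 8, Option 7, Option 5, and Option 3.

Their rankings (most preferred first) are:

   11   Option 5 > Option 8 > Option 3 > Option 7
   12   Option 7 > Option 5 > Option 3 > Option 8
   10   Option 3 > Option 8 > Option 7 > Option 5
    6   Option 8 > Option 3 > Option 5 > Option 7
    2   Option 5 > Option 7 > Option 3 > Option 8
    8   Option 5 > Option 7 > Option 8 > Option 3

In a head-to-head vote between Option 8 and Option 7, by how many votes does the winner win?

Ballots ranking Option 8 above Option 7: 11+10+6 = 27.
Ballots ranking Option 7 above Option 8: 12+2+8 = 22.
Option 8 wins 27–22, a margin of 5.

5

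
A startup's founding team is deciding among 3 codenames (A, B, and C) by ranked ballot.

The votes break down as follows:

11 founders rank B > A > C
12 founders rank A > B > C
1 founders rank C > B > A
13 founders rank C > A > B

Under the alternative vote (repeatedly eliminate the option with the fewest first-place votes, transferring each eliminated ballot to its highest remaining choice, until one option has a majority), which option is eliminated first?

B

Round 1: C 14, A 12, B 11. B has the fewest and is eliminated.
Round 2: A 23, C 14. A has a majority.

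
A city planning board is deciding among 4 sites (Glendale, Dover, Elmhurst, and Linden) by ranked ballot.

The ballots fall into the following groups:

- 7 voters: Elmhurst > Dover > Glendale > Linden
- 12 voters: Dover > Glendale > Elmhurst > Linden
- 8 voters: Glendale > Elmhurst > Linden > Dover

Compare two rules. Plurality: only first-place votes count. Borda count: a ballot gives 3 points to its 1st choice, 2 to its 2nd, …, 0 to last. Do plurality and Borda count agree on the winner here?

Plurality first-place counts: Glendale 8, Dover 12, Elmhurst 7, Linden 0 → Dover.
Borda totals: Glendale 55, Dover 50, Elmhurst 49, Linden 8 → Glendale.
The two rules disagree: plurality picks Dover, Borda picks Glendale.

No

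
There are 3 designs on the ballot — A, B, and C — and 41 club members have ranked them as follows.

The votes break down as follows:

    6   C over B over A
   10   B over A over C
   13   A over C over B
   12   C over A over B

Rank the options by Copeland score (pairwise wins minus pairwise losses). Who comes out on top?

A

Pairwise results:
  A vs B: A wins 25–16.
  A vs C: A wins 23–18.
  B vs C: C wins 31–10.
Copeland scores (wins − losses):
  A: 2 − 0 = 2
  B: 0 − 2 = -2
  C: 1 − 1 = 0
A has the best Copeland score.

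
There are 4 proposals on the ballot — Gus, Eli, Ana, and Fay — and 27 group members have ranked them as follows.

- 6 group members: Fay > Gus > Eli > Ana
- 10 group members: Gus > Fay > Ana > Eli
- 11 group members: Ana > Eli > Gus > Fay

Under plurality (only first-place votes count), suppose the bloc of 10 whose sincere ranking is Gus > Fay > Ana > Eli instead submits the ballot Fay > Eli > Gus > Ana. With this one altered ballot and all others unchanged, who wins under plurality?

First-place totals with the altered ballot: Gus 0, Eli 0, Ana 11, Fay 16.
The switch changes the winner from Ana to Fay.

Fay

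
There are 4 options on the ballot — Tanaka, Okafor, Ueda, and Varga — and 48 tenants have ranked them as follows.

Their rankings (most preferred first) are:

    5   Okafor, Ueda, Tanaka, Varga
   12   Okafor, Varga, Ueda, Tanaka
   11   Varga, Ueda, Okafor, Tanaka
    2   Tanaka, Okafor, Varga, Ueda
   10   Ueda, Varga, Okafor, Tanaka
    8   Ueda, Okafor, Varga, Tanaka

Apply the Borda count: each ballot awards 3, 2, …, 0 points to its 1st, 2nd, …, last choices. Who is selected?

Borda scores:
  Tanaka: 5·1 + 12·0 + 11·0 + 2·3 + 10·0 + 8·0 = 11
  Okafor: 5·3 + 12·3 + 11·1 + 2·2 + 10·1 + 8·2 = 92
  Ueda: 5·2 + 12·1 + 11·2 + 2·0 + 10·3 + 8·3 = 98
  Varga: 5·0 + 12·2 + 11·3 + 2·1 + 10·2 + 8·1 = 87
Ueda has the highest total.

Ueda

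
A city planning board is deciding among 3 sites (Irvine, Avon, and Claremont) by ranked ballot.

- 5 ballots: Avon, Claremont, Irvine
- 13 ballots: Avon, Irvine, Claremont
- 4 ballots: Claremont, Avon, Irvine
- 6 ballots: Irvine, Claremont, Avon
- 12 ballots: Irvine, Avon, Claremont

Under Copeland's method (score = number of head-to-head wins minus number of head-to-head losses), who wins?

Pairwise results:
  Irvine vs Avon: Avon wins 22–18.
  Irvine vs Claremont: Irvine wins 31–9.
  Avon vs Claremont: Avon wins 30–10.
Copeland scores (wins − losses):
  Irvine: 1 − 1 = 0
  Avon: 2 − 0 = 2
  Claremont: 0 − 2 = -2
Avon has the best Copeland score.

Avon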